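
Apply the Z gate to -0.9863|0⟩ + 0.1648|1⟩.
-0.9863|0⟩ - 0.1648|1⟩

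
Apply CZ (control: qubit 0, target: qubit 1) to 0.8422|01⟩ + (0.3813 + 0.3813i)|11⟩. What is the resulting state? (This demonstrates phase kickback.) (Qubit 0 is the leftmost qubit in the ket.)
0.8422|01⟩ + (-0.3813 - 0.3813i)|11⟩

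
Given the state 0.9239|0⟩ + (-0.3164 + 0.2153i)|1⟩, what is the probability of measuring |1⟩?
0.1465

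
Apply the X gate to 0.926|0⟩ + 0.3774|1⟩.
0.3774|0⟩ + 0.926|1⟩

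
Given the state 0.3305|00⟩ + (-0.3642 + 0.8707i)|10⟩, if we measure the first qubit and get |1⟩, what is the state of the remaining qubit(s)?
(-0.3859 + 0.9225i)|0⟩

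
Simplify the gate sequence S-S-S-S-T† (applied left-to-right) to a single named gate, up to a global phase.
T†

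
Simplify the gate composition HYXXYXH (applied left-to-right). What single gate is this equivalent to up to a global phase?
Z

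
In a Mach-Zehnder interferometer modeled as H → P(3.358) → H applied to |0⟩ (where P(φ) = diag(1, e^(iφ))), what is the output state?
(0.01166 - 0.1074i)|0⟩ + (0.9883 + 0.1074i)|1⟩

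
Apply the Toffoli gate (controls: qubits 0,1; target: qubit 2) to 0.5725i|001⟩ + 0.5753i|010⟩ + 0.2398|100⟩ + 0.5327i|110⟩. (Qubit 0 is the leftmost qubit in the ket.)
0.5725i|001⟩ + 0.5753i|010⟩ + 0.2398|100⟩ + 0.5327i|111⟩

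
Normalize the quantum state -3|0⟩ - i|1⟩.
-0.9487|0⟩ - 0.3162i|1⟩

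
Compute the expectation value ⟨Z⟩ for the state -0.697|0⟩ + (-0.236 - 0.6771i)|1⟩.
-0.02835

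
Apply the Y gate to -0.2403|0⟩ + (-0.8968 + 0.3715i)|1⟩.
(0.3715 + 0.8968i)|0⟩ - 0.2403i|1⟩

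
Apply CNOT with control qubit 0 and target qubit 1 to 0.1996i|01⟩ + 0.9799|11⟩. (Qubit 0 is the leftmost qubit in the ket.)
0.1996i|01⟩ + 0.9799|10⟩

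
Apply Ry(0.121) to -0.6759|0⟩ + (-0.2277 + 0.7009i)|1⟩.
(-0.6609 - 0.04238i)|0⟩ + (-0.2682 + 0.6996i)|1⟩

Ry(0.121) = [[cos(θ/2), −sin(θ/2)], [sin(θ/2), cos(θ/2)]]; θ = 0.121, cos(θ/2) ≈ 0.99817, sin(θ/2) ≈ 0.0604631.
With a = amp(|0⟩) = -0.6759 and b = amp(|1⟩) = (-0.2277 + 0.7009i):
new amp(|0⟩) = (0.99817)·a + (-0.0604631)·b = (-0.6609 - 0.04238i)
new amp(|1⟩) = (0.0604631)·a + (0.99817)·b = (-0.2682 + 0.6996i)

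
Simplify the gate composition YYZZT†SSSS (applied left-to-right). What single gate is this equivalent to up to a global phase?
T†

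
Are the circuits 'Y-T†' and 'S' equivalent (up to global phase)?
No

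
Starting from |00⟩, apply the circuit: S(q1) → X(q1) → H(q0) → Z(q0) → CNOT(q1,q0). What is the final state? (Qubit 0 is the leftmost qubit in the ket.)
-1/√2|01⟩ + 1/√2|11⟩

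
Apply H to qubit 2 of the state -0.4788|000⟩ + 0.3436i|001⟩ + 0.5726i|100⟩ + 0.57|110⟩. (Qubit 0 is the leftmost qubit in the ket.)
(-0.3386 + 0.243i)|000⟩ + (-0.3386 - 0.243i)|001⟩ + 0.4049i|100⟩ + 0.4049i|101⟩ + 0.4031|110⟩ + 0.4031|111⟩

H on qubit 2 mixes each pair of kets that differ only in qubit 2: amplitudes (a, b) of (|…0…⟩, |…1…⟩) become ((a + b)/√2, (a − b)/√2). Kets absent from the input have amplitude 0.
(|000⟩, |001⟩): (a, b) = (-0.4788, 0.3436i) → ((-0.3386 + 0.243i), (-0.3386 - 0.243i))
(|100⟩, |101⟩): (a, b) = (0.5726i, 0) → (0.4049i, 0.4049i)
(|110⟩, |111⟩): (a, b) = (0.57, 0) → (0.4031, 0.4031)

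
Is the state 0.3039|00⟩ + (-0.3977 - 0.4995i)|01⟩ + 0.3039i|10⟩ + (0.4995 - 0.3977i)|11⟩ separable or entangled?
Separable

Writing the state as a|00⟩ + b|01⟩ + c|10⟩ + d|11⟩, it is a product state iff ad − bc = 0.
Here (a, b, c, d) = (0.3039, (-0.3977 - 0.4995i), 0.3039i, (0.4995 - 0.3977i)): ad − bc = (0.3039)(0.4995 - 0.3977i) − (-0.3977 - 0.4995i)(0.3039i) = 0, so the state is separable.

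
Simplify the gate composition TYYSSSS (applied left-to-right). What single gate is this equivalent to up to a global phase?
T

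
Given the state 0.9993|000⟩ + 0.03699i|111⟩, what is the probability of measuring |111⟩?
0.001368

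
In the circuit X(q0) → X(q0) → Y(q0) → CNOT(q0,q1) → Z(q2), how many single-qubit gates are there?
4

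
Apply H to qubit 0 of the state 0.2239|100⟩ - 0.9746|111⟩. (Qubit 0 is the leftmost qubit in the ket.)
0.1583|000⟩ - 0.6891|011⟩ - 0.1583|100⟩ + 0.6891|111⟩

H on qubit 0 mixes each pair of kets that differ only in qubit 0: amplitudes (a, b) of (|…0…⟩, |…1…⟩) become ((a + b)/√2, (a − b)/√2). Kets absent from the input have amplitude 0.
(|000⟩, |100⟩): (a, b) = (0, 0.2239) → (0.1583, -0.1583)
(|011⟩, |111⟩): (a, b) = (0, -0.9746) → (-0.6891, 0.6891)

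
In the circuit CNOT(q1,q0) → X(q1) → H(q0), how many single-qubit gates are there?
2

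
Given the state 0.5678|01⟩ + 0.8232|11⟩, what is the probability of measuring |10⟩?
0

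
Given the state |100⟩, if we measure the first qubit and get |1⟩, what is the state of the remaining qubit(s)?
|00⟩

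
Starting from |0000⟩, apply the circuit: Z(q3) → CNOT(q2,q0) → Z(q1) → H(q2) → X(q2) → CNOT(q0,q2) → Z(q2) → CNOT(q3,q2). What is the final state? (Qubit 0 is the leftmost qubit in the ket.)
1/√2|0000⟩ - 1/√2|0010⟩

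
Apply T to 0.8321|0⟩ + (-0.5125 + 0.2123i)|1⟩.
0.8321|0⟩ + (-0.5125 - 0.2123i)|1⟩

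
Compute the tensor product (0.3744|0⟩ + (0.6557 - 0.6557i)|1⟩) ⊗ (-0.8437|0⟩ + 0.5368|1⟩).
-0.3159|00⟩ + 0.201|01⟩ + (-0.5532 + 0.5532i)|10⟩ + (0.352 - 0.352i)|11⟩

amp(|b₁b₂…⟩) = product of the factor amplitudes for bits b₁, b₂, …; only kets whose every factor amplitude is nonzero survive.
|00⟩: (0.3744)(-0.8437) = -0.3159
|01⟩: (0.3744)(0.5368) = 0.201
|10⟩: (0.6557 - 0.6557i)(-0.8437) = (-0.5532 + 0.5532i)
|11⟩: (0.6557 - 0.6557i)(0.5368) = (0.352 - 0.352i)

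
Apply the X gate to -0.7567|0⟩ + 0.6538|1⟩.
0.6538|0⟩ - 0.7567|1⟩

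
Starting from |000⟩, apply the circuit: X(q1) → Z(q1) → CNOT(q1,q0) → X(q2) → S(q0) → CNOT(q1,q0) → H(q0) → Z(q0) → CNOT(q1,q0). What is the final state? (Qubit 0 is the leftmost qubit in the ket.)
(1/√2)i|011⟩ - (1/√2)i|111⟩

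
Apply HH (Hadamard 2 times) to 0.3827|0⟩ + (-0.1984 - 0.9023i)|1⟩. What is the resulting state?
0.3827|0⟩ + (-0.1984 - 0.9023i)|1⟩

H² = I, so an even number of Hadamards cancels: H^2 = I and the state is unchanged.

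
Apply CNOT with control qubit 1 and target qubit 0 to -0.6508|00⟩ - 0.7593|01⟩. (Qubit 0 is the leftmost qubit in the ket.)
-0.6508|00⟩ - 0.7593|11⟩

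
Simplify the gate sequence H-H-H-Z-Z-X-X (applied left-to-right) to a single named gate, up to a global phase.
H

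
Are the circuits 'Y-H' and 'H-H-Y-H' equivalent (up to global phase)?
Yes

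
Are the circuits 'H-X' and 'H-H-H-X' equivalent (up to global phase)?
Yes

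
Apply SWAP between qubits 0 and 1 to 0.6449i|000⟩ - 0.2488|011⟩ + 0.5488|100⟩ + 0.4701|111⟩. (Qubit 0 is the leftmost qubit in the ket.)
0.6449i|000⟩ + 0.5488|010⟩ - 0.2488|101⟩ + 0.4701|111⟩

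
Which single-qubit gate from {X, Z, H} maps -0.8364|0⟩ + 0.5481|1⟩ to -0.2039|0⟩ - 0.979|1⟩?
H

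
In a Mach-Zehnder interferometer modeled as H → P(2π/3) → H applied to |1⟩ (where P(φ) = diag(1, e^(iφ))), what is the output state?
(0.75 - 0.433i)|0⟩ + (0.25 + 0.433i)|1⟩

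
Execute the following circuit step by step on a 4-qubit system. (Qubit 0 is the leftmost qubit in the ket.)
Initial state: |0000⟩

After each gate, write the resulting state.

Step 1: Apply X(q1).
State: |0100⟩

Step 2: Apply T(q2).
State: |0100⟩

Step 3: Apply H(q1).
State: 1/√2|0000⟩ - 1/√2|0100⟩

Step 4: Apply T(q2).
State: 1/√2|0000⟩ - 1/√2|0100⟩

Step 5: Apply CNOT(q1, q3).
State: 1/√2|0000⟩ - 1/√2|0101⟩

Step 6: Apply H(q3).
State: 1/2|0000⟩ + 1/2|0001⟩ - 1/2|0100⟩ + 1/2|0101⟩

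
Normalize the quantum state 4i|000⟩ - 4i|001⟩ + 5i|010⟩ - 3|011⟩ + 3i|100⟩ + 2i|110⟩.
0.45i|000⟩ - 0.45i|001⟩ + 0.5625i|010⟩ - 0.3375|011⟩ + 0.3375i|100⟩ + 0.225i|110⟩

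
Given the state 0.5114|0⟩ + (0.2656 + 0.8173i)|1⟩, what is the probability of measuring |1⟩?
0.7385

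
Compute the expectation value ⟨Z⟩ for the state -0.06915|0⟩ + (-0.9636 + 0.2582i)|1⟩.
-0.9904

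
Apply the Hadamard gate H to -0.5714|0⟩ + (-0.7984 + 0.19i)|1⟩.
(-0.9686 + 0.1344i)|0⟩ + (0.1605 - 0.1344i)|1⟩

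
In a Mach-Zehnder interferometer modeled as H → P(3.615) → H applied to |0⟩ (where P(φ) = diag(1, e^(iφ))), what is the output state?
(0.05499 - 0.228i)|0⟩ + (0.945 + 0.228i)|1⟩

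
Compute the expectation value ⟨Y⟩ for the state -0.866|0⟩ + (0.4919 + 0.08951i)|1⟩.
-0.155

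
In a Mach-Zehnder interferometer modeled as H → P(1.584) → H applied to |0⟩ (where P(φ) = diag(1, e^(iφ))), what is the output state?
(0.4934 + 0.5i)|0⟩ + (0.5066 - 0.5i)|1⟩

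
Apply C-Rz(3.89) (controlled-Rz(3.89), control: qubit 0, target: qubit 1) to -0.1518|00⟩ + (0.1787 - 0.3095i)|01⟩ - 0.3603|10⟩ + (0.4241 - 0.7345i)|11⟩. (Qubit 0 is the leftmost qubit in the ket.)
-0.1518|00⟩ + (0.1787 - 0.3095i)|01⟩ + (0.1317 + 0.3354i)|10⟩ + (0.5286 + 0.6632i)|11⟩

C-Rz(3.89) leaves the control-|0⟩ kets |00⟩, |01⟩ unchanged and applies Rz(3.89) to qubit 1 on the control-|1⟩ pair (|10⟩, |11⟩).
Rz(3.89) = [[e^(−iθ/2), 0], [0, e^(iθ/2)]] with e^(±iθ/2) = cos(θ/2) ± i·sin(θ/2); θ = 3.89, cos(θ/2) ≈ -0.365531, sin(θ/2) ≈ 0.930799.
With a = amp(|10⟩) = -0.3603 and b = amp(|11⟩) = (0.4241 - 0.7345i):
new amp(|10⟩) = (-0.365531 - 0.930799i)·a = (0.1317 + 0.3354i)
new amp(|11⟩) = (-0.365531 + 0.930799i)·b = (0.5286 + 0.6632i)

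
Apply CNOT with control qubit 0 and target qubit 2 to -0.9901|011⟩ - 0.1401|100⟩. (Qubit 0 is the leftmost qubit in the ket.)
-0.9901|011⟩ - 0.1401|101⟩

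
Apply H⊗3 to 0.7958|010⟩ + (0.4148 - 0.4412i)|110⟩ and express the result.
(0.428 - 0.156i)|000⟩ + (0.428 - 0.156i)|001⟩ + (-0.428 + 0.156i)|010⟩ + (-0.428 + 0.156i)|011⟩ + (0.1347 + 0.156i)|100⟩ + (0.1347 + 0.156i)|101⟩ + (-0.1347 - 0.156i)|110⟩ + (-0.1347 - 0.156i)|111⟩

H⊗3 gives amp(|y⟩) = (1/2√2) Σ_x (−1)^(x·y) amp(|x⟩), where x·y is the number of positions in which both x and y have a 1.
|000⟩: (0.7958 + (0.4148 - 0.4412i))/(2√2) = (0.428 - 0.156i)
|001⟩: (0.7958 + (0.4148 - 0.4412i))/(2√2) = (0.428 - 0.156i)
|010⟩: (-0.7958 - (0.4148 - 0.4412i))/(2√2) = (-0.428 + 0.156i)
|011⟩: (-0.7958 - (0.4148 - 0.4412i))/(2√2) = (-0.428 + 0.156i)
|100⟩: (0.7958 - (0.4148 - 0.4412i))/(2√2) = (0.1347 + 0.156i)
|101⟩: (0.7958 - (0.4148 - 0.4412i))/(2√2) = (0.1347 + 0.156i)
|110⟩: (-0.7958 + (0.4148 - 0.4412i))/(2√2) = (-0.1347 - 0.156i)
|111⟩: (-0.7958 + (0.4148 - 0.4412i))/(2√2) = (-0.1347 - 0.156i)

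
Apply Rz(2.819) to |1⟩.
(0.1606 + 0.987i)|1⟩

Rz(2.819) = [[e^(−iθ/2), 0], [0, e^(iθ/2)]] with e^(±iθ/2) = cos(θ/2) ± i·sin(θ/2); θ = 2.819, cos(θ/2) ≈ 0.160598, sin(θ/2) ≈ 0.98702.
With a = amp(|0⟩) = 0 and b = amp(|1⟩) = 1:
new amp(|0⟩) = (0.160598 - 0.98702i)·a = 0
new amp(|1⟩) = (0.160598 + 0.98702i)·b = (0.1606 + 0.987i)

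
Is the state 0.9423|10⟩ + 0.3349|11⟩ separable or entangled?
Separable

Writing the state as a|00⟩ + b|01⟩ + c|10⟩ + d|11⟩, it is a product state iff ad − bc = 0.
Here (a, b, c, d) = (0, 0, 0.9423, 0.3349): ad − bc = (0)(0.3349) − (0)(0.9423) = 0, so the state is separable.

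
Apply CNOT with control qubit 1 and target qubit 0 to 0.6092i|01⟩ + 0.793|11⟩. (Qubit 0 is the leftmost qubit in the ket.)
0.793|01⟩ + 0.6092i|11⟩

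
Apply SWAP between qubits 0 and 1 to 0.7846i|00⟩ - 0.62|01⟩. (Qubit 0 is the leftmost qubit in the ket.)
0.7846i|00⟩ - 0.62|10⟩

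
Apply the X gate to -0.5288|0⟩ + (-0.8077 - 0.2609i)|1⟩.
(-0.8077 - 0.2609i)|0⟩ - 0.5288|1⟩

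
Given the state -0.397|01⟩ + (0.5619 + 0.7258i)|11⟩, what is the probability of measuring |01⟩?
0.1576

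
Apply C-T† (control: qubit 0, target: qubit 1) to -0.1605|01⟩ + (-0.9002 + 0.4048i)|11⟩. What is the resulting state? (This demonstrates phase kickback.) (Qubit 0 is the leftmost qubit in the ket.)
-0.1605|01⟩ + (-0.3503 + 0.9228i)|11⟩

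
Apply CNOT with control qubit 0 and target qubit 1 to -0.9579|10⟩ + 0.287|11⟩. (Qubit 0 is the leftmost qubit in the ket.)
0.287|10⟩ - 0.9579|11⟩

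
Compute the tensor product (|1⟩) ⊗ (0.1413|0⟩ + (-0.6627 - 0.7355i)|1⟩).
0.1413|10⟩ + (-0.6627 - 0.7355i)|11⟩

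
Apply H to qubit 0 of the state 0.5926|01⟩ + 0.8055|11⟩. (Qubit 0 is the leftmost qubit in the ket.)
0.9886|01⟩ - 0.1505|11⟩

H on qubit 0 mixes each pair of kets that differ only in qubit 0: amplitudes (a, b) of (|…0…⟩, |…1…⟩) become ((a + b)/√2, (a − b)/√2). Kets absent from the input have amplitude 0.
(|01⟩, |11⟩): (a, b) = (0.5926, 0.8055) → (0.9886, -0.1505)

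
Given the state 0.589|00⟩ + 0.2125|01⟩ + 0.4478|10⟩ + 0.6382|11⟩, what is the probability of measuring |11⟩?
0.4073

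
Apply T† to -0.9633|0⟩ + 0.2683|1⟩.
-0.9633|0⟩ + (0.1897 - 0.1897i)|1⟩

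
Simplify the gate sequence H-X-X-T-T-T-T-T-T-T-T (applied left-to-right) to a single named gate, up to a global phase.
H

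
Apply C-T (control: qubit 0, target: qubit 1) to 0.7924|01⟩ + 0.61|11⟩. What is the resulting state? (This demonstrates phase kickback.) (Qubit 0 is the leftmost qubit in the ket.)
0.7924|01⟩ + (0.4313 + 0.4313i)|11⟩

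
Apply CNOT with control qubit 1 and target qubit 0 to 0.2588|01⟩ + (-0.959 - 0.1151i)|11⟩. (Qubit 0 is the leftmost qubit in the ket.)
(-0.959 - 0.1151i)|01⟩ + 0.2588|11⟩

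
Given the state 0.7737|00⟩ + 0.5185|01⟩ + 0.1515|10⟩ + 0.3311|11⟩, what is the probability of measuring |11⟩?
0.1096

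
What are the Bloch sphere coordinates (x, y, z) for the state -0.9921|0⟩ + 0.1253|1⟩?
(-0.2486, 0, 0.9686)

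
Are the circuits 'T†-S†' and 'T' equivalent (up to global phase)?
No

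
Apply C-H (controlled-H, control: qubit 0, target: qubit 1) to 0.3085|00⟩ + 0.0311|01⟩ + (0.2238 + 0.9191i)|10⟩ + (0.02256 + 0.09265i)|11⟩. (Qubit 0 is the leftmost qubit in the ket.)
0.3085|00⟩ + 0.0311|01⟩ + (0.1742 + 0.7154i)|10⟩ + (0.1423 + 0.5844i)|11⟩

C-H leaves the control-|0⟩ kets |00⟩, |01⟩ unchanged and applies H to qubit 1 on the control-|1⟩ pair (|10⟩, |11⟩).
H = [[1/√2, 1/√2], [1/√2, -1/√2]].
With a = amp(|10⟩) = (0.2238 + 0.9191i) and b = amp(|11⟩) = (0.02256 + 0.09265i):
new amp(|10⟩) = (1/√2)·a + (1/√2)·b = (0.1742 + 0.7154i)
new amp(|11⟩) = (1/√2)·a + (-1/√2)·b = (0.1423 + 0.5844i)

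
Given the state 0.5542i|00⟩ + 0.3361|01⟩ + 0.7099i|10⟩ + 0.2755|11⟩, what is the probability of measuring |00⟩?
0.3071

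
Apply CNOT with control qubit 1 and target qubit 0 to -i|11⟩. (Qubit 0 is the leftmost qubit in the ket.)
-i|01⟩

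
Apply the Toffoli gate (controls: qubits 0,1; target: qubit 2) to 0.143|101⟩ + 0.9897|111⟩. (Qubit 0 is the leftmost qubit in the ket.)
0.143|101⟩ + 0.9897|110⟩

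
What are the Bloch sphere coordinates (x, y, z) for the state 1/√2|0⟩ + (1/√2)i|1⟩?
(0, 1, 0)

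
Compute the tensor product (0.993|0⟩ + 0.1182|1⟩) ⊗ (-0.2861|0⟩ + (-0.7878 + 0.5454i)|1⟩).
-0.2841|00⟩ + (-0.7823 + 0.5416i)|01⟩ - 0.03382|10⟩ + (-0.09312 + 0.06447i)|11⟩

amp(|b₁b₂…⟩) = product of the factor amplitudes for bits b₁, b₂, …; only kets whose every factor amplitude is nonzero survive.
|00⟩: (0.993)(-0.2861) = -0.2841
|01⟩: (0.993)(-0.7878 + 0.5454i) = (-0.7823 + 0.5416i)
|10⟩: (0.1182)(-0.2861) = -0.03382
|11⟩: (0.1182)(-0.7878 + 0.5454i) = (-0.09312 + 0.06447i)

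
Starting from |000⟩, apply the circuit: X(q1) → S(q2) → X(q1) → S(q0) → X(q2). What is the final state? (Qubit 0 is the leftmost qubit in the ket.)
|001⟩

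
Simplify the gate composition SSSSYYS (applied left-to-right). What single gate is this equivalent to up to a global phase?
S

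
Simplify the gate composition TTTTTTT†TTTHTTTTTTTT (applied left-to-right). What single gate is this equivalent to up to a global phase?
H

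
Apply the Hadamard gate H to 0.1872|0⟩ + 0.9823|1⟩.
0.827|0⟩ - 0.5622|1⟩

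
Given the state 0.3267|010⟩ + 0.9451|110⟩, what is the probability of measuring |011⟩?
0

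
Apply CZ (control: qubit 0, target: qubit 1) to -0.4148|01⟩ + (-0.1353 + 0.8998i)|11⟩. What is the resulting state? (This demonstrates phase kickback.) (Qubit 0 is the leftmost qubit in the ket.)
-0.4148|01⟩ + (0.1353 - 0.8998i)|11⟩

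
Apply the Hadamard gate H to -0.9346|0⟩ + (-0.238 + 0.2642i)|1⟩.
(-0.8292 + 0.1868i)|0⟩ + (-0.4926 - 0.1868i)|1⟩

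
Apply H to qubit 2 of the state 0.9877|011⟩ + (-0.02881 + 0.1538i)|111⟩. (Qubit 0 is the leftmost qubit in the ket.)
0.6984|010⟩ - 0.6984|011⟩ + (-0.02037 + 0.1088i)|110⟩ + (0.02037 - 0.1088i)|111⟩

H on qubit 2 mixes each pair of kets that differ only in qubit 2: amplitudes (a, b) of (|…0…⟩, |…1…⟩) become ((a + b)/√2, (a − b)/√2). Kets absent from the input have amplitude 0.
(|010⟩, |011⟩): (a, b) = (0, 0.9877) → (0.6984, -0.6984)
(|110⟩, |111⟩): (a, b) = (0, (-0.02881 + 0.1538i)) → ((-0.02037 + 0.1088i), (0.02037 - 0.1088i))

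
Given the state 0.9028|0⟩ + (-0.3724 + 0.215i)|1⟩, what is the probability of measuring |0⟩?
0.815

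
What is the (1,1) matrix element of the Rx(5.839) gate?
-0.9754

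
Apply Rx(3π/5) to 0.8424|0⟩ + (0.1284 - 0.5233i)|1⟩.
(0.07179 - 0.1039i)|0⟩ + (0.07547 - 0.9891i)|1⟩

Rx(3π/5) = [[cos(θ/2), −i·sin(θ/2)], [−i·sin(θ/2), cos(θ/2)]]; θ = 3π/5, cos(θ/2) ≈ 0.587785, sin(θ/2) ≈ 0.809017.
With a = amp(|0⟩) = 0.8424 and b = amp(|1⟩) = (0.1284 - 0.5233i):
new amp(|0⟩) = (0.587785)·a + (-0.809017i)·b = (0.07179 - 0.1039i)
new amp(|1⟩) = (-0.809017i)·a + (0.587785)·b = (0.07547 - 0.9891i)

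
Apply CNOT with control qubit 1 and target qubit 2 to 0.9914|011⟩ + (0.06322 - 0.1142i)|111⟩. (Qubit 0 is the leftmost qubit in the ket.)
0.9914|010⟩ + (0.06322 - 0.1142i)|110⟩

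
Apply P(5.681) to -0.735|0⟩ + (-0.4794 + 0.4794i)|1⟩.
-0.735|0⟩ + (-0.1235 + 0.6666i)|1⟩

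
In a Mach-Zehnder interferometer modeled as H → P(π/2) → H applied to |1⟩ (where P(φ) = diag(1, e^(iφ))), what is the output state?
(1/2 - (1/2)i)|0⟩ + (1/2 + (1/2)i)|1⟩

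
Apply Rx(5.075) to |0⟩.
-0.823|0⟩ - 0.568i|1⟩

Rx(5.075) = [[cos(θ/2), −i·sin(θ/2)], [−i·sin(θ/2), cos(θ/2)]]; θ = 5.075, cos(θ/2) ≈ -0.823018, sin(θ/2) ≈ 0.568016.
With a = amp(|0⟩) = 1 and b = amp(|1⟩) = 0:
new amp(|0⟩) = (-0.823018)·a + (-0.568016i)·b = -0.823
new amp(|1⟩) = (-0.568016i)·a + (-0.823018)·b = -0.568i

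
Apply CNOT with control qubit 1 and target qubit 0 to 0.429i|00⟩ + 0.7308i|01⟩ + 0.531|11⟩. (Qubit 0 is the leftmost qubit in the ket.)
0.429i|00⟩ + 0.531|01⟩ + 0.7308i|11⟩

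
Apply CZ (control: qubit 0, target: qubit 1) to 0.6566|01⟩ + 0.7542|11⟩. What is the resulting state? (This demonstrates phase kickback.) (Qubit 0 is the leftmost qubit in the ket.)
0.6566|01⟩ - 0.7542|11⟩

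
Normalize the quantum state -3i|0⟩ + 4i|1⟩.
-0.6i|0⟩ + 0.8i|1⟩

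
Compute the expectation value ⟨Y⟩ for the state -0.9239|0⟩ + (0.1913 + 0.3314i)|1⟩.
-0.6124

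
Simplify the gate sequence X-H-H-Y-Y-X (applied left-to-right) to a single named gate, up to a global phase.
I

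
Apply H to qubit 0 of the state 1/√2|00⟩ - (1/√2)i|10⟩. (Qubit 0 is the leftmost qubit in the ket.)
(1/2 - (1/2)i)|00⟩ + (1/2 + (1/2)i)|10⟩

H on qubit 0 mixes each pair of kets that differ only in qubit 0: amplitudes (a, b) of (|…0…⟩, |…1…⟩) become ((a + b)/√2, (a − b)/√2). Kets absent from the input have amplitude 0.
(|00⟩, |10⟩): (a, b) = (1/√2, -(1/√2)i) → ((1/2 - (1/2)i), (1/2 + (1/2)i))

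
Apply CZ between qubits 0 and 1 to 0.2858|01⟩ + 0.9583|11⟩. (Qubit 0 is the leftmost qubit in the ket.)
0.2858|01⟩ - 0.9583|11⟩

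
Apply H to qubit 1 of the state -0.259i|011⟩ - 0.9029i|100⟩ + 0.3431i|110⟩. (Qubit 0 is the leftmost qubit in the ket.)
-0.1831i|001⟩ + 0.1831i|011⟩ - 0.3958i|100⟩ - 0.8811i|110⟩

H on qubit 1 mixes each pair of kets that differ only in qubit 1: amplitudes (a, b) of (|…0…⟩, |…1…⟩) become ((a + b)/√2, (a − b)/√2). Kets absent from the input have amplitude 0.
(|001⟩, |011⟩): (a, b) = (0, -0.259i) → (-0.1831i, 0.1831i)
(|100⟩, |110⟩): (a, b) = (-0.9029i, 0.3431i) → (-0.3958i, -0.8811i)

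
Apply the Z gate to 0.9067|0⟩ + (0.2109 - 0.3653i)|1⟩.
0.9067|0⟩ + (-0.2109 + 0.3653i)|1⟩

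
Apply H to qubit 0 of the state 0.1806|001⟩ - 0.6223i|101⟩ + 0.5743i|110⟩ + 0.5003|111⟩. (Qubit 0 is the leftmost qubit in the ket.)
(0.1277 - 0.44i)|001⟩ + 0.4061i|010⟩ + 0.3538|011⟩ + (0.1277 + 0.44i)|101⟩ - 0.4061i|110⟩ - 0.3538|111⟩

H on qubit 0 mixes each pair of kets that differ only in qubit 0: amplitudes (a, b) of (|…0…⟩, |…1…⟩) become ((a + b)/√2, (a − b)/√2). Kets absent from the input have amplitude 0.
(|001⟩, |101⟩): (a, b) = (0.1806, -0.6223i) → ((0.1277 - 0.44i), (0.1277 + 0.44i))
(|010⟩, |110⟩): (a, b) = (0, 0.5743i) → (0.4061i, -0.4061i)
(|011⟩, |111⟩): (a, b) = (0, 0.5003) → (0.3538, -0.3538)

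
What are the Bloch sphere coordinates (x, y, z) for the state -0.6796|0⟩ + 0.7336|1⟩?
(-0.9971, 0, -0.07631)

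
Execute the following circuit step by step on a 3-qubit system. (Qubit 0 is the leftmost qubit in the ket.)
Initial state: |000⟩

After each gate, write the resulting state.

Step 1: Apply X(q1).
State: |010⟩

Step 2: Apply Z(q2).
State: |010⟩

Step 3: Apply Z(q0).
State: |010⟩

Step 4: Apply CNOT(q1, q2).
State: |011⟩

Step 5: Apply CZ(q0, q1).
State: |011⟩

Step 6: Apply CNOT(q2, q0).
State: |111⟩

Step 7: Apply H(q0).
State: 1/√2|011⟩ - 1/√2|111⟩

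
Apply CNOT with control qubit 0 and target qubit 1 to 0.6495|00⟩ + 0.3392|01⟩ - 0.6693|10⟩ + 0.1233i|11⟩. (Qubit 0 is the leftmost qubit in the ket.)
0.6495|00⟩ + 0.3392|01⟩ + 0.1233i|10⟩ - 0.6693|11⟩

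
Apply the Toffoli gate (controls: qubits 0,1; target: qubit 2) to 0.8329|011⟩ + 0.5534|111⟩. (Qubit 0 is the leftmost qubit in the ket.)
0.8329|011⟩ + 0.5534|110⟩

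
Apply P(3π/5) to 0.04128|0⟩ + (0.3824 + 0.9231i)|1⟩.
0.04128|0⟩ + (-0.9961 + 0.07843i)|1⟩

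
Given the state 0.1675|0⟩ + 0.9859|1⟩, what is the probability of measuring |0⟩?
0.02806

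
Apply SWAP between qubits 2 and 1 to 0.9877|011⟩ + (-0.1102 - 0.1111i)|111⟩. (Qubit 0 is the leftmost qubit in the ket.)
0.9877|011⟩ + (-0.1102 - 0.1111i)|111⟩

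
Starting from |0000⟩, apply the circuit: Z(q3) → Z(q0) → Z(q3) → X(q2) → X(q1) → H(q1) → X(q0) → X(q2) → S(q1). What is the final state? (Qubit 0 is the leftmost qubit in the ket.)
1/√2|1000⟩ - (1/√2)i|1100⟩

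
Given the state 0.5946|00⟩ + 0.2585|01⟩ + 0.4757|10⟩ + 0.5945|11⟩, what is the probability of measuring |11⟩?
0.3534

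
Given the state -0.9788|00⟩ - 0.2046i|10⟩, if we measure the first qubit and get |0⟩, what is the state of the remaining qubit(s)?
-|0⟩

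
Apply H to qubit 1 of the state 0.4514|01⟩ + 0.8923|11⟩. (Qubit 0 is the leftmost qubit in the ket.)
0.3192|00⟩ - 0.3192|01⟩ + 0.631|10⟩ - 0.631|11⟩

H on qubit 1 mixes each pair of kets that differ only in qubit 1: amplitudes (a, b) of (|…0…⟩, |…1…⟩) become ((a + b)/√2, (a − b)/√2). Kets absent from the input have amplitude 0.
(|00⟩, |01⟩): (a, b) = (0, 0.4514) → (0.3192, -0.3192)
(|10⟩, |11⟩): (a, b) = (0, 0.8923) → (0.631, -0.631)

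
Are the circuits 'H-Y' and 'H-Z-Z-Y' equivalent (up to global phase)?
Yes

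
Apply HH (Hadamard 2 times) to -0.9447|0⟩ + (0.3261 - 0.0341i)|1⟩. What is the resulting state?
-0.9447|0⟩ + (0.3261 - 0.0341i)|1⟩

H² = I, so an even number of Hadamards cancels: H^2 = I and the state is unchanged.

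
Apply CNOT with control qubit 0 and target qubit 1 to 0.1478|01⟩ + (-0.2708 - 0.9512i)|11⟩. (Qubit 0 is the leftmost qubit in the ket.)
0.1478|01⟩ + (-0.2708 - 0.9512i)|10⟩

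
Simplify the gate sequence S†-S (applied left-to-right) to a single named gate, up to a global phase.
I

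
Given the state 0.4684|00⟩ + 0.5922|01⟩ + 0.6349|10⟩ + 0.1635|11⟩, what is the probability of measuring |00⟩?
0.2194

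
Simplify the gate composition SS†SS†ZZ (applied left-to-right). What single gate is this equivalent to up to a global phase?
I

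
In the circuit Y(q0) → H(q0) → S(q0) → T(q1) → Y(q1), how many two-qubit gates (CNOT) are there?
0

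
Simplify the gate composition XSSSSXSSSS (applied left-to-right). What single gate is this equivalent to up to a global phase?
I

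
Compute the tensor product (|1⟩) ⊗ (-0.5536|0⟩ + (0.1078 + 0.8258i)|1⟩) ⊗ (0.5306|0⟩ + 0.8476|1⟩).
-0.2937|100⟩ - 0.4692|101⟩ + (0.0572 + 0.4382i)|110⟩ + (0.09137 + 0.6999i)|111⟩

amp(|b₁b₂…⟩) = product of the factor amplitudes for bits b₁, b₂, …; only kets whose every factor amplitude is nonzero survive.
|100⟩: (1)(-0.5536)(0.5306) = -0.2937
|101⟩: (1)(-0.5536)(0.8476) = -0.4692
|110⟩: (1)(0.1078 + 0.8258i)(0.5306) = (0.0572 + 0.4382i)
|111⟩: (1)(0.1078 + 0.8258i)(0.8476) = (0.09137 + 0.6999i)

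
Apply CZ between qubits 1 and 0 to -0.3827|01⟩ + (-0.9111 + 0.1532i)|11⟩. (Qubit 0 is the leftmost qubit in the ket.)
-0.3827|01⟩ + (0.9111 - 0.1532i)|11⟩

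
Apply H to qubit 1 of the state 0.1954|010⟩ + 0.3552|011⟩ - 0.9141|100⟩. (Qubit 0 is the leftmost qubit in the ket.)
0.1382|000⟩ + 0.2512|001⟩ - 0.1382|010⟩ - 0.2512|011⟩ - 0.6464|100⟩ - 0.6464|110⟩

H on qubit 1 mixes each pair of kets that differ only in qubit 1: amplitudes (a, b) of (|…0…⟩, |…1…⟩) become ((a + b)/√2, (a − b)/√2). Kets absent from the input have amplitude 0.
(|000⟩, |010⟩): (a, b) = (0, 0.1954) → (0.1382, -0.1382)
(|001⟩, |011⟩): (a, b) = (0, 0.3552) → (0.2512, -0.2512)
(|100⟩, |110⟩): (a, b) = (-0.9141, 0) → (-0.6464, -0.6464)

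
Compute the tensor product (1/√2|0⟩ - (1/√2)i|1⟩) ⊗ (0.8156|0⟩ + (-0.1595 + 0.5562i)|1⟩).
0.5767|00⟩ + (-0.1128 + 0.3933i)|01⟩ - 0.5767i|10⟩ + (0.3933 + 0.1128i)|11⟩

amp(|b₁b₂…⟩) = product of the factor amplitudes for bits b₁, b₂, …; only kets whose every factor amplitude is nonzero survive.
|00⟩: (1/√2)(0.8156) = 0.5767
|01⟩: (1/√2)(-0.1595 + 0.5562i) = (-0.1128 + 0.3933i)
|10⟩: (-(1/√2)i)(0.8156) = -0.5767i
|11⟩: (-(1/√2)i)(-0.1595 + 0.5562i) = (0.3933 + 0.1128i)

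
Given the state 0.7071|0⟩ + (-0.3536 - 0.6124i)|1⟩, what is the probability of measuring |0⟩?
0.5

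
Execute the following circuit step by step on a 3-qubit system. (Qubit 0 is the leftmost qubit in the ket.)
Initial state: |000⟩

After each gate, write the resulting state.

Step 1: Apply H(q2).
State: 1/√2|000⟩ + 1/√2|001⟩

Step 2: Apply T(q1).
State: 1/√2|000⟩ + 1/√2|001⟩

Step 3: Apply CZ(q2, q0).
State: 1/√2|000⟩ + 1/√2|001⟩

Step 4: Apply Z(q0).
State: 1/√2|000⟩ + 1/√2|001⟩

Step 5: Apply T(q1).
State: 1/√2|000⟩ + 1/√2|001⟩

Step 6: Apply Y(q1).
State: (1/√2)i|010⟩ + (1/√2)i|011⟩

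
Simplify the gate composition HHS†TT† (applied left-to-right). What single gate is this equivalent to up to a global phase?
S†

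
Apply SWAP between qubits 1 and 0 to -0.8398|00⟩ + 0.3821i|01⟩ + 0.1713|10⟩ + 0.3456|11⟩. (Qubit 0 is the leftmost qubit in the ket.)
-0.8398|00⟩ + 0.1713|01⟩ + 0.3821i|10⟩ + 0.3456|11⟩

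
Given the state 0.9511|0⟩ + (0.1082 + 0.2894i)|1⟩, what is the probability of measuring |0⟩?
0.9046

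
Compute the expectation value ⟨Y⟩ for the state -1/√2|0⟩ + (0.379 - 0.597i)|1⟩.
0.8443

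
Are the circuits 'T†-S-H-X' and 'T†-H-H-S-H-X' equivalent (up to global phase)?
Yes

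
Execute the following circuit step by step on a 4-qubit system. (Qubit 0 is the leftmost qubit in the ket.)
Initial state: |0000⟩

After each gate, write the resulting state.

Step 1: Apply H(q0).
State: 1/√2|0000⟩ + 1/√2|1000⟩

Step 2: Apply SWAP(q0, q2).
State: 1/√2|0000⟩ + 1/√2|0010⟩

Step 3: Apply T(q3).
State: 1/√2|0000⟩ + 1/√2|0010⟩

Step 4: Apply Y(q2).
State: -(1/√2)i|0000⟩ + (1/√2)i|0010⟩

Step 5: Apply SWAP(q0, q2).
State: -(1/√2)i|0000⟩ + (1/√2)i|1000⟩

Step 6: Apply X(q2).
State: -(1/√2)i|0010⟩ + (1/√2)i|1010⟩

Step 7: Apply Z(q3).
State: -(1/√2)i|0010⟩ + (1/√2)i|1010⟩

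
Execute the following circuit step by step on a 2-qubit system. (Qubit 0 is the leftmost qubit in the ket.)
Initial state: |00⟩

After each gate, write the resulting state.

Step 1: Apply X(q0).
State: |10⟩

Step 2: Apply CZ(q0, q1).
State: |10⟩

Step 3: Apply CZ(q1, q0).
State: |10⟩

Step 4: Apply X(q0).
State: |00⟩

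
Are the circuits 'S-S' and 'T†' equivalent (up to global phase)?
No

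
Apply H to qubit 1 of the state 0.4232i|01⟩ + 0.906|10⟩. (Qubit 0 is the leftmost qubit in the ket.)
0.2992i|00⟩ - 0.2992i|01⟩ + 0.6406|10⟩ + 0.6406|11⟩

H on qubit 1 mixes each pair of kets that differ only in qubit 1: amplitudes (a, b) of (|…0…⟩, |…1…⟩) become ((a + b)/√2, (a − b)/√2). Kets absent from the input have amplitude 0.
(|00⟩, |01⟩): (a, b) = (0, 0.4232i) → (0.2992i, -0.2992i)
(|10⟩, |11⟩): (a, b) = (0.906, 0) → (0.6406, 0.6406)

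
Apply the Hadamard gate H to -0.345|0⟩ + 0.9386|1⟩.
0.4197|0⟩ - 0.9076|1⟩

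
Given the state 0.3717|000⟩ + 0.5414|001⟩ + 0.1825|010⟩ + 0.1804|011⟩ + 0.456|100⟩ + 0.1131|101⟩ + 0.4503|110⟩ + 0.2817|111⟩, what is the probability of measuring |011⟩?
0.03254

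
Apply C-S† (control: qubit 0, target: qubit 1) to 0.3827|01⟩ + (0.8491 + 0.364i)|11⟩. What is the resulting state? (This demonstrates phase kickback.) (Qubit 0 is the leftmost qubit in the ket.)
0.3827|01⟩ + (0.364 - 0.8491i)|11⟩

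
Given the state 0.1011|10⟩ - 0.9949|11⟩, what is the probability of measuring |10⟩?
0.01022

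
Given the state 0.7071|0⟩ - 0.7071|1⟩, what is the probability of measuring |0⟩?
0.5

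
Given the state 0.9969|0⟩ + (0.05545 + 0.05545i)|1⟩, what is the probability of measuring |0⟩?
0.9938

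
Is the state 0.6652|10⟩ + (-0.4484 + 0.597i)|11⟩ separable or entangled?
Separable

Writing the state as a|00⟩ + b|01⟩ + c|10⟩ + d|11⟩, it is a product state iff ad − bc = 0.
Here (a, b, c, d) = (0, 0, 0.6652, (-0.4484 + 0.597i)): ad − bc = (0)(-0.4484 + 0.597i) − (0)(0.6652) = 0, so the state is separable.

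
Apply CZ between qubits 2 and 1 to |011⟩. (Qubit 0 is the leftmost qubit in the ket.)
-|011⟩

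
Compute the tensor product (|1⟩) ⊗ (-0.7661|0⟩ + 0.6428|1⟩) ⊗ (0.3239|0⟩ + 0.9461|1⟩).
-0.2481|100⟩ - 0.7248|101⟩ + 0.2082|110⟩ + 0.6082|111⟩

amp(|b₁b₂…⟩) = product of the factor amplitudes for bits b₁, b₂, …; only kets whose every factor amplitude is nonzero survive.
|100⟩: (1)(-0.7661)(0.3239) = -0.2481
|101⟩: (1)(-0.7661)(0.9461) = -0.7248
|110⟩: (1)(0.6428)(0.3239) = 0.2082
|111⟩: (1)(0.6428)(0.9461) = 0.6082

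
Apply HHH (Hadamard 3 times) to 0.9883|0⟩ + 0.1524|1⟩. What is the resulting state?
0.8066|0⟩ + 0.5911|1⟩

H² = I, so H^3 = H: a single Hadamard. With (a, b) = (0.9883, 0.1524), H gives ((a + b)/√2, (a − b)/√2) = (0.8066, 0.5911).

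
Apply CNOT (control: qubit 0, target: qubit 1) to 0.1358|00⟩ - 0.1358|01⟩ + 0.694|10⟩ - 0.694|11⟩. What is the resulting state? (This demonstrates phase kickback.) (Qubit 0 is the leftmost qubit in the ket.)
0.1358|00⟩ - 0.1358|01⟩ - 0.694|10⟩ + 0.694|11⟩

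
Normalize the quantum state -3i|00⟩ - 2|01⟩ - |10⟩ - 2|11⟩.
-(1/√2)i|00⟩ - 0.4714|01⟩ - 0.2357|10⟩ - 0.4714|11⟩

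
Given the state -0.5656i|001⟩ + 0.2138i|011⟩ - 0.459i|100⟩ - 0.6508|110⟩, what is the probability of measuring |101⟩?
0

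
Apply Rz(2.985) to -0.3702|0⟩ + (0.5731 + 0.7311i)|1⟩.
(-0.02896 + 0.3691i)|0⟩ + (-0.684 + 0.6285i)|1⟩

Rz(2.985) = [[e^(−iθ/2), 0], [0, e^(iθ/2)]] with e^(±iθ/2) = cos(θ/2) ± i·sin(θ/2); θ = 2.985, cos(θ/2) ≈ 0.0782164, sin(θ/2) ≈ 0.996936.
With a = amp(|0⟩) = -0.3702 and b = amp(|1⟩) = (0.5731 + 0.7311i):
new amp(|0⟩) = (0.0782164 - 0.996936i)·a = (-0.02896 + 0.3691i)
new amp(|1⟩) = (0.0782164 + 0.996936i)·b = (-0.684 + 0.6285i)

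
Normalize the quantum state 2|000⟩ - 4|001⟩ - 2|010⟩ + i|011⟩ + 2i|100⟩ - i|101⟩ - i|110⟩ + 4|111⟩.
0.2917|000⟩ - 0.5835|001⟩ - 0.2917|010⟩ + 0.1459i|011⟩ + 0.2917i|100⟩ - 0.1459i|101⟩ - 0.1459i|110⟩ + 0.5835|111⟩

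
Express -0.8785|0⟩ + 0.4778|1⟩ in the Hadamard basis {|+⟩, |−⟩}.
-0.2833|+⟩ - 0.959|−⟩

With |ψ⟩ = α|0⟩ + β|1⟩, the Hadamard-basis coefficients are ⟨+|ψ⟩ = (α + β)/√2 and ⟨−|ψ⟩ = (α − β)/√2.
Here α = -0.8785, β = 0.4778: (α + β)/√2 = -0.2833, (α − β)/√2 = -0.959.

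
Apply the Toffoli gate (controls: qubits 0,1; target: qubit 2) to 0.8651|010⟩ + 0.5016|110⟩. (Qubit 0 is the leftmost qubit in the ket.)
0.8651|010⟩ + 0.5016|111⟩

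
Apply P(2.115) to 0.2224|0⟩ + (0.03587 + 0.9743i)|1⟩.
0.2224|0⟩ + (-0.8521 - 0.4737i)|1⟩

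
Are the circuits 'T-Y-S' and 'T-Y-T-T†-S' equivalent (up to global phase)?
Yes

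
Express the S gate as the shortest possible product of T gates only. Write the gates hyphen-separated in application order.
T-T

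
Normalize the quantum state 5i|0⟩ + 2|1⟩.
0.9285i|0⟩ + 0.3714|1⟩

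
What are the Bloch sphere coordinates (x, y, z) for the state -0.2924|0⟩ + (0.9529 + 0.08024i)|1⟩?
(-0.5573, -0.04692, -0.829)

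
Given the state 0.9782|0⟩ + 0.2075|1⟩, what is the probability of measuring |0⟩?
0.9569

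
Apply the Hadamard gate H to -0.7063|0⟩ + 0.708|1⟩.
0.001202|0⟩ - |1⟩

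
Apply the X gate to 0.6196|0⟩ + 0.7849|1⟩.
0.7849|0⟩ + 0.6196|1⟩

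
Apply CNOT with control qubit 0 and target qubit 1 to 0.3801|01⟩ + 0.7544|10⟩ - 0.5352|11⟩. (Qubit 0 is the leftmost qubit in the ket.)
0.3801|01⟩ - 0.5352|10⟩ + 0.7544|11⟩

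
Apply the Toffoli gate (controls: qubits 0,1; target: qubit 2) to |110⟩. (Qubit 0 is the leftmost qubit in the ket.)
|111⟩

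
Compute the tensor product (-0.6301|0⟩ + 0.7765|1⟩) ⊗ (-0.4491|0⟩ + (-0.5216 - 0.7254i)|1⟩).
0.283|00⟩ + (0.3287 + 0.4571i)|01⟩ - 0.3487|10⟩ + (-0.405 - 0.5633i)|11⟩

amp(|b₁b₂…⟩) = product of the factor amplitudes for bits b₁, b₂, …; only kets whose every factor amplitude is nonzero survive.
|00⟩: (-0.6301)(-0.4491) = 0.283
|01⟩: (-0.6301)(-0.5216 - 0.7254i) = (0.3287 + 0.4571i)
|10⟩: (0.7765)(-0.4491) = -0.3487
|11⟩: (0.7765)(-0.5216 - 0.7254i) = (-0.405 - 0.5633i)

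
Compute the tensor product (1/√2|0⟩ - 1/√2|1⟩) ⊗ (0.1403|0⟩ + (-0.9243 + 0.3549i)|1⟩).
0.09921|00⟩ + (-0.6536 + 0.251i)|01⟩ - 0.09921|10⟩ + (0.6536 - 0.251i)|11⟩

amp(|b₁b₂…⟩) = product of the factor amplitudes for bits b₁, b₂, …; only kets whose every factor amplitude is nonzero survive.
|00⟩: (1/√2)(0.1403) = 0.09921
|01⟩: (1/√2)(-0.9243 + 0.3549i) = (-0.6536 + 0.251i)
|10⟩: (-1/√2)(0.1403) = -0.09921
|11⟩: (-1/√2)(-0.9243 + 0.3549i) = (0.6536 - 0.251i)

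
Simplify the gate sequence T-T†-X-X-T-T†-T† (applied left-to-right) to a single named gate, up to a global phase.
T†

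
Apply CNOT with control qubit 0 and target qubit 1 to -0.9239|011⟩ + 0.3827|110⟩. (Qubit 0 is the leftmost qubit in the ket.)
-0.9239|011⟩ + 0.3827|100⟩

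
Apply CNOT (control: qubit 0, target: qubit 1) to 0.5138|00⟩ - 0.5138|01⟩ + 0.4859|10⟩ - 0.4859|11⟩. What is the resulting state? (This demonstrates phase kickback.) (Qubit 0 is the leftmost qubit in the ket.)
0.5138|00⟩ - 0.5138|01⟩ - 0.4859|10⟩ + 0.4859|11⟩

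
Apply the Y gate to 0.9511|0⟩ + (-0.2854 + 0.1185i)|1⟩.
(0.1185 + 0.2854i)|0⟩ + 0.9511i|1⟩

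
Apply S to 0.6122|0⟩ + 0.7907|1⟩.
0.6122|0⟩ + 0.7907i|1⟩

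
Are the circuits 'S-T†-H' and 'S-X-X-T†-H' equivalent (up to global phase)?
Yes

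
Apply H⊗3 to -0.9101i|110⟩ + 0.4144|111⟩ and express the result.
(0.1465 - 0.3218i)|000⟩ + (-0.1465 - 0.3218i)|001⟩ + (-0.1465 + 0.3218i)|010⟩ + (0.1465 + 0.3218i)|011⟩ + (-0.1465 + 0.3218i)|100⟩ + (0.1465 + 0.3218i)|101⟩ + (0.1465 - 0.3218i)|110⟩ + (-0.1465 - 0.3218i)|111⟩

H⊗3 gives amp(|y⟩) = (1/2√2) Σ_x (−1)^(x·y) amp(|x⟩), where x·y is the number of positions in which both x and y have a 1.
|000⟩: (-0.9101i + 0.4144)/(2√2) = (0.1465 - 0.3218i)
|001⟩: (-0.9101i - 0.4144)/(2√2) = (-0.1465 - 0.3218i)
|010⟩: (0.9101i - 0.4144)/(2√2) = (-0.1465 + 0.3218i)
|011⟩: (0.9101i + 0.4144)/(2√2) = (0.1465 + 0.3218i)
|100⟩: (0.9101i - 0.4144)/(2√2) = (-0.1465 + 0.3218i)
|101⟩: (0.9101i + 0.4144)/(2√2) = (0.1465 + 0.3218i)
|110⟩: (-0.9101i + 0.4144)/(2√2) = (0.1465 - 0.3218i)
|111⟩: (-0.9101i - 0.4144)/(2√2) = (-0.1465 - 0.3218i)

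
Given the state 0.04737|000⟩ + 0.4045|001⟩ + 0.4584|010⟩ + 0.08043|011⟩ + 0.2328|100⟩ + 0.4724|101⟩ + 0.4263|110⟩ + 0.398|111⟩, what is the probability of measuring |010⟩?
0.2101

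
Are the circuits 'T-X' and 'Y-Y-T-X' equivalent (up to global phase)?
Yes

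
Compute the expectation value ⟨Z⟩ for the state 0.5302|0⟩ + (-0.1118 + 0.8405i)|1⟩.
-0.4378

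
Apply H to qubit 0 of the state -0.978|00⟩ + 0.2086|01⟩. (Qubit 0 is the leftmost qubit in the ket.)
-0.6916|00⟩ + 0.1475|01⟩ - 0.6916|10⟩ + 0.1475|11⟩

H on qubit 0 mixes each pair of kets that differ only in qubit 0: amplitudes (a, b) of (|…0…⟩, |…1…⟩) become ((a + b)/√2, (a − b)/√2). Kets absent from the input have amplitude 0.
(|00⟩, |10⟩): (a, b) = (-0.978, 0) → (-0.6916, -0.6916)
(|01⟩, |11⟩): (a, b) = (0.2086, 0) → (0.1475, 0.1475)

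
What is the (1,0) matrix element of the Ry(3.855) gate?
0.9371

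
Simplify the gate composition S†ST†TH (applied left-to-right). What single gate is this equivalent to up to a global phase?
H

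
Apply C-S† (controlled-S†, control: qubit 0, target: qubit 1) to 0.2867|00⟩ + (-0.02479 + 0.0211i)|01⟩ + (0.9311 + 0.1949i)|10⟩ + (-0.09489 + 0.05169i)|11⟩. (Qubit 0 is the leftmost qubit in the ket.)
0.2867|00⟩ + (-0.02479 + 0.0211i)|01⟩ + (0.9311 + 0.1949i)|10⟩ + (0.05169 + 0.09489i)|11⟩

C-S† leaves the control-|0⟩ kets |00⟩, |01⟩ unchanged and applies S† to qubit 1 on the control-|1⟩ pair (|10⟩, |11⟩).
S† = [[1, 0], [0, -i]].
With a = amp(|10⟩) = (0.9311 + 0.1949i) and b = amp(|11⟩) = (-0.09489 + 0.05169i):
new amp(|10⟩) = (1)·a = (0.9311 + 0.1949i)
new amp(|11⟩) = (-i)·b = (0.05169 + 0.09489i)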